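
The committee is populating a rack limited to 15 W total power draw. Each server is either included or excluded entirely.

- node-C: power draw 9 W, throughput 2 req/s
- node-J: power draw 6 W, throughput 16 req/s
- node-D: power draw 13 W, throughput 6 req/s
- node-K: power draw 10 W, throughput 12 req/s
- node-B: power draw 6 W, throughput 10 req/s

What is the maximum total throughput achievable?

node-J + node-B: power draw 6 + 6 = 12 ≤ 15, throughput 16 + 10 = 26.
node-C + node-J: power draw 9 + 6 = 15 ≤ 15, throughput 2 + 16 = 18.
node-J: power draw 6 ≤ 15, throughput 16.
Best is node-J and node-B with total throughput 26.

26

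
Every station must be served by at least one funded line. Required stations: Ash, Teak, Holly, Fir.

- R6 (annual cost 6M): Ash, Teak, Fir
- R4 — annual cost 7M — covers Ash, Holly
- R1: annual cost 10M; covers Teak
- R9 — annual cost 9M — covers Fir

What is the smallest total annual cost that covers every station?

This is a weighted set-cover instance.
Choose R6 and R4: together they cover Ash, Teak, Holly, Fir — every station.
Total annual cost: 6 + 7 = 13.
No cover costs less than 13.

13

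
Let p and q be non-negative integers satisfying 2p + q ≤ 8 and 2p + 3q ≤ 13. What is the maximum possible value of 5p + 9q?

37

Relaxing integrality, the LP optimum is 39.00 at (p,q) = (0, 4.33), which is not an integer point.
(p,q)=(2,3) is feasible, giving 37.
(p,q)=(0,4) is feasible, giving 36.
(p,q)=(3,2) is feasible, giving 33.
No feasible integer point exceeds 37.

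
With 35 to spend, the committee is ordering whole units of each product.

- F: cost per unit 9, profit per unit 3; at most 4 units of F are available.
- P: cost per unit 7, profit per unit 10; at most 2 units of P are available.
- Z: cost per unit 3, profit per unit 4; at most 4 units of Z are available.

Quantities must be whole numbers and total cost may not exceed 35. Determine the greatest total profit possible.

Take 1×F, 2×P, and 4×Z: cost 35 ≤ 35, profit 1·3 + 2·10 + 4·4 = 39.
P has the best ratio (10/7) and is taken to its limit of 2; remaining capacity is filled optimally with the others.

39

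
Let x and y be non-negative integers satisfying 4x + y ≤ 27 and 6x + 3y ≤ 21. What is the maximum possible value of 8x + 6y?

(x,y)=(0,7) is feasible, giving 42.
(x,y)=(0,6) is feasible, giving 36.
The best lattice point is (0,7), giving 42.

42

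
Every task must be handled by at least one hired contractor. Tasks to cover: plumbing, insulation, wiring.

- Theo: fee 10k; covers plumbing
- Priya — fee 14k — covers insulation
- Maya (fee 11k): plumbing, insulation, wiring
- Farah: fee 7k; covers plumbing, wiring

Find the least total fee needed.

11

This is an integer covering problem.
The greedy cost-per-new-task heuristic would pick Farah and Maya for 18, but a cheaper cover exists.
Maya alone covers plumbing, insulation, wiring — every task.
Total fee: 11.
No cover costs less than 11.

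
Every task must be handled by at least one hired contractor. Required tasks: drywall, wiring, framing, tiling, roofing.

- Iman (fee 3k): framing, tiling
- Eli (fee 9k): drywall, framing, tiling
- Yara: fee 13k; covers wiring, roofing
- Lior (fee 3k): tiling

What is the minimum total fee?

22

This is a weighted set-cover instance.
The greedy cost-per-new-task heuristic would pick Iman, Yara, and Eli for 25, but a cheaper cover exists.
Choose Eli and Yara: together they cover drywall, wiring, framing, tiling, roofing — every task.
Total fee: 9 + 13 = 22.
No cover costs less than 22.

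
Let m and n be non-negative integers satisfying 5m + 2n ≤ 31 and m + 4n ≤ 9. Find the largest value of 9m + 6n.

Relaxing integrality, the LP optimum is 57.67 at (m,n) = (5.89, 0.778), which is not an integer point.
(m,n)=(6,0): 5·6+2·0=30≤31, 1·6+4·0=6≤9, objective 54.
(m,n)=(5,1): 5·5+2·1=27≤31, 1·5+4·1=9≤9, objective 51.
Maximum is 54 at (m,n)=(6,0).

54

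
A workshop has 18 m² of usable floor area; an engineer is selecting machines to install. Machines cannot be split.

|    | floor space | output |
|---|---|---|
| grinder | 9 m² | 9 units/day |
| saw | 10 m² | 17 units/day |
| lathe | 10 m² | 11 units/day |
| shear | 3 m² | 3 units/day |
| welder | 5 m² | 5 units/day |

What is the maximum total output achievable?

Allowing fractional choices, the relaxed optimum would be about 25.8, but machines are indivisible.
saw + welder: floor space 10 + 5 = 15 ≤ 18, output 17 + 5 = 22.
saw + shear + welder: floor space 10 + 3 + 5 = 18 ≤ 18, output 17 + 3 + 5 = 25.
Best is saw, shear, and welder with total output 25.

25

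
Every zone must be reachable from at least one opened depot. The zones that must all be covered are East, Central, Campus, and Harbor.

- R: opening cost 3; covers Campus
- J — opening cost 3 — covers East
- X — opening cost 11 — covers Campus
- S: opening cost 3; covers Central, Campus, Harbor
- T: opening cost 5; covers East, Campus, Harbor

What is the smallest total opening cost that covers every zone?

6

Choose J and S: together they cover East, Central, Campus, Harbor — every zone.
Total opening cost: 3 + 3 = 6.
No cover costs less than 6.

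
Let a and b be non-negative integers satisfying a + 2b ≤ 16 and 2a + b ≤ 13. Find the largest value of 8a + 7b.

67

The continuous relaxation peaks at (3.33, 6.33) with value 71.00; rounding to a feasible lattice point costs some objective.
(a,b)=(4,5): 1·4+2·5=14≤16, 2·4+1·5=13≤13, objective 67.
(a,b)=(3,6): 1·3+2·6=15≤16, 2·3+1·6=12≤13, objective 66.
The best lattice point is (4,5), giving 67.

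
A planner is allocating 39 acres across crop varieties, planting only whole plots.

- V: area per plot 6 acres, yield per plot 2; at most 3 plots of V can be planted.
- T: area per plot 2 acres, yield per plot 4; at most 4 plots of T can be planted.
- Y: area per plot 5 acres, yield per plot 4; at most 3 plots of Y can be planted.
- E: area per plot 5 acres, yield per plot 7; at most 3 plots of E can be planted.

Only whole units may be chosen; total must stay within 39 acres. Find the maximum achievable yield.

49

T has the best ratio (4/2); taking only T gives at most 4×4 = 16 (stopped by the supply cap of 4).
Mixing does better — 4×T, 3×Y, and 3×E: area 38 ≤ 39, yield 4·4 + 3·4 + 3·7 = 49.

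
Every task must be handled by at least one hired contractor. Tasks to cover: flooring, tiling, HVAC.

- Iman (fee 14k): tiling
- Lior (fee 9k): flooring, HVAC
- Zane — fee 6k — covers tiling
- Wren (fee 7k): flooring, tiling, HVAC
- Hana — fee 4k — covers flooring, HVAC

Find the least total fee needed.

Wren alone covers flooring, tiling, HVAC — every task.
Total fee: 7.

7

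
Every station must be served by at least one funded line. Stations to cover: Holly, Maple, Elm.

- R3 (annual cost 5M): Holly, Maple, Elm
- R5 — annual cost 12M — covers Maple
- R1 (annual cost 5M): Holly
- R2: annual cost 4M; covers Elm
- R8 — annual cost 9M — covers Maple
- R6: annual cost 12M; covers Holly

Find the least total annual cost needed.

5

This is a weighted set-cover instance.
R3 alone covers Holly, Maple, Elm — every station.
Total annual cost: 5.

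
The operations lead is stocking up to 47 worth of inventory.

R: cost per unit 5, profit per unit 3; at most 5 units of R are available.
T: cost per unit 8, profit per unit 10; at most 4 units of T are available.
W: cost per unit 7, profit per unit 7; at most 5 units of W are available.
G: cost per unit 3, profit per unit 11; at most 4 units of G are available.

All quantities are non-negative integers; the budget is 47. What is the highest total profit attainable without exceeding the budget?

Take 4×T and 4×G: cost 44 ≤ 47, profit 4·10 + 4·11 = 84.
G has the best ratio (11/3) and is taken to its limit of 4; remaining capacity is filled optimally with the others.

84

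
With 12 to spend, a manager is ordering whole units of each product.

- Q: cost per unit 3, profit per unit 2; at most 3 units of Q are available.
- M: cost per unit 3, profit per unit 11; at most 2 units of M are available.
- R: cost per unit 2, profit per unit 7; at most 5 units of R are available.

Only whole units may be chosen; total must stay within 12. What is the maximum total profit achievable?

43

Take 2×M and 3×R: cost 12 ≤ 12, profit 2·11 + 3·7 = 43.
M has the best ratio (11/3) and is taken to its limit of 2; remaining capacity is filled optimally with the others.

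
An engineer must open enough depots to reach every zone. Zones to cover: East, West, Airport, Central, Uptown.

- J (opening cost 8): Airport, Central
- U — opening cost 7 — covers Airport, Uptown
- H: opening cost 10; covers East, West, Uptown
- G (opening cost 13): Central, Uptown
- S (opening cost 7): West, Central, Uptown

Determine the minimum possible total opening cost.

The greedy cost-per-new-zone heuristic would pick S, U, and H for 24, but a cheaper cover exists.
Choose J and H: together they cover East, West, Airport, Central, Uptown — every zone.
Total opening cost: 8 + 10 = 18.
No cover costs less than 18.

18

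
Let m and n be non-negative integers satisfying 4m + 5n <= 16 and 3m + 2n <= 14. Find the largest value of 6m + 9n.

Relaxing integrality, the LP optimum is 28.80 at (m,n) = (0, 3.2), which is not an integer point.
(m,n)=(0,3): 4·0+5·3=15≤16, 3·0+2·3=6≤14, objective 27.
(m,n)=(1,2): 4·1+5·2=14≤16, 3·1+2·2=7≤14, objective 24.
Maximum is 27 at (m,n)=(0,3).

27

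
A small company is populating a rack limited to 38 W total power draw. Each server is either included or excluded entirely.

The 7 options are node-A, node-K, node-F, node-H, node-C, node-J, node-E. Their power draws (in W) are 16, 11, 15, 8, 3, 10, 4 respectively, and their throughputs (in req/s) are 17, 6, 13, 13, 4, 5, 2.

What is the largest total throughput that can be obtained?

40

Take node-A, node-K, node-H, and node-C: power draw 16 + 11 + 8 + 3 = 38 ≤ 38, throughput 17 + 6 + 13 + 4 = 40.
No other feasible combination does better.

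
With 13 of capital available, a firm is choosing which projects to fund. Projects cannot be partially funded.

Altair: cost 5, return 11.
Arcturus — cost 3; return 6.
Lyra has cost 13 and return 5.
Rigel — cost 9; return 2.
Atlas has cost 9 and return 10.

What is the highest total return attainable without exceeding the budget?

17

This is a 0-1 knapsack instance.
Arcturus + Atlas: cost 3 + 9 = 12 ≤ 13, return 6 + 10 = 16.
Altair + Arcturus: cost 5 + 3 = 8 ≤ 13, return 11 + 6 = 17.
Altair: cost 5 ≤ 13, return 11.
Best is Altair and Arcturus with total return 17.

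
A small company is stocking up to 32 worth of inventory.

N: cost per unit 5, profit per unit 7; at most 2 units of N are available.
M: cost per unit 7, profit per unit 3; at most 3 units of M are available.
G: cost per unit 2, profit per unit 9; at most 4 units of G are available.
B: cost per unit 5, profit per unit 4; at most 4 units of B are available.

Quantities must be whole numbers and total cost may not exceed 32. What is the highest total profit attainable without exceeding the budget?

G has the best ratio (9/2); taking only G gives at most 4×9 = 36 (stopped by the supply cap of 4).
Mixing does better — 2×N, 4×G, and 2×B: cost 28 ≤ 32, profit 2·7 + 4·9 + 2·4 = 58.

58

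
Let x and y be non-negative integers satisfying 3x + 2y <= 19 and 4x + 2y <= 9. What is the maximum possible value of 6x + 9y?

(x,y)=(0,4) is feasible, giving 36.
(x,y)=(0,3) is feasible, giving 27.
No feasible integer point exceeds 36.

36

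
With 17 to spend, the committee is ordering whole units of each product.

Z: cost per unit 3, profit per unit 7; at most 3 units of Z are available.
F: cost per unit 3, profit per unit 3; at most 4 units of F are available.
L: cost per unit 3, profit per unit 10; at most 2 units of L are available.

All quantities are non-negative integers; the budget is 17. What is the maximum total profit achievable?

Take 3×Z and 2×L: cost 15 ≤ 17, profit 3·7 + 2·10 = 41.
L has the best ratio (10/3) and is taken to its limit of 2; remaining capacity is filled optimally with the others.

41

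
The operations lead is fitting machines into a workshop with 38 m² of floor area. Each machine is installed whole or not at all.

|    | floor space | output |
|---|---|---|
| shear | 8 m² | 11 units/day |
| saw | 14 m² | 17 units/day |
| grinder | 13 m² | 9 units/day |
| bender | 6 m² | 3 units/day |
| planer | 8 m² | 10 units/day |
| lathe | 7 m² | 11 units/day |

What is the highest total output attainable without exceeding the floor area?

49

Allowing fractional choices, the relaxed optimum would be about 49.7, but machines are indivisible.
saw + bender + planer + lathe: floor space 14 + 6 + 8 + 7 = 35 ≤ 38, output 17 + 3 + 10 + 11 = 41.
shear + saw + bender + lathe: floor space 8 + 14 + 6 + 7 = 35 ≤ 38, output 11 + 17 + 3 + 11 = 42.
shear + saw + planer + lathe: floor space 8 + 14 + 8 + 7 = 37 ≤ 38, output 11 + 17 + 10 + 11 = 49.
Best is shear, saw, planer, and lathe with total output 49.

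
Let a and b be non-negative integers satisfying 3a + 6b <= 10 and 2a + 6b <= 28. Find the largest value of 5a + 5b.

15

(a,b)=(3,0) is feasible, giving 15.
(a,b)=(2,0) is feasible, giving 10.
The best lattice point is (3,0), giving 15.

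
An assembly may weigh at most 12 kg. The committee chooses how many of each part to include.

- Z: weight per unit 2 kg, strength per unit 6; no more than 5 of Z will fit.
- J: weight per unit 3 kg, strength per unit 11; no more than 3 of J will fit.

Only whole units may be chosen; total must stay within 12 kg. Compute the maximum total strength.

J has the best ratio (11/3); taking only J gives at most 3×11 = 33 (stopped by the supply cap of 3).
Mixing does better — 3×Z and 2×J: weight 12 ≤ 12, strength 3·6 + 2·11 = 40.

40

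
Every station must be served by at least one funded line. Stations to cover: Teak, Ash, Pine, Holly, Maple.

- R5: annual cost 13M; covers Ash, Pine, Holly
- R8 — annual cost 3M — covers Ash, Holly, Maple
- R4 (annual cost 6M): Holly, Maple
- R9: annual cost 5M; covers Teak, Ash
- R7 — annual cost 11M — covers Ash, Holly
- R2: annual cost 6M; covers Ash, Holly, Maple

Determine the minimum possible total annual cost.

21

Choose R5, R8, and R9: together they cover Teak, Ash, Pine, Holly, Maple — every station.
Total annual cost: 13 + 3 + 5 = 21.
No cover costs less than 21.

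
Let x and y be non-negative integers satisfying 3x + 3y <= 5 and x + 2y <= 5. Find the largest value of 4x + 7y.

7

The continuous relaxation peaks at (0, 1.67) with value 11.67; rounding to a feasible lattice point costs some objective.
(x,y)=(0,1): 3·0+3·1=3≤5, 1·0+2·1=2≤5, objective 7.
(x,y)=(1,0): 3·1+3·0=3≤5, 1·1+2·0=1≤5, objective 4.
(x,y)=(0,0): 3·0+3·0=0≤5, 1·0+2·0=0≤5, objective 0.
The best lattice point is (0,1), giving 7.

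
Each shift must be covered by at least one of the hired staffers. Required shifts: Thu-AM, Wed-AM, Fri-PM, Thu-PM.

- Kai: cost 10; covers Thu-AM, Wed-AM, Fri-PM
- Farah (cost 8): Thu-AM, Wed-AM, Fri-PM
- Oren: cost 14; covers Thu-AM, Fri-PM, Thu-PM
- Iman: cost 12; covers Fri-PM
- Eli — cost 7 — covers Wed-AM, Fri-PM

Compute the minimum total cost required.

This is a weighted set-cover instance.
The greedy cost-per-new-shift heuristic would pick Farah and Oren for 22, but a cheaper cover exists.
Choose Oren and Eli: together they cover Thu-AM, Wed-AM, Fri-PM, Thu-PM — every shift.
Total cost: 14 + 7 = 21.
No cover costs less than 21.

21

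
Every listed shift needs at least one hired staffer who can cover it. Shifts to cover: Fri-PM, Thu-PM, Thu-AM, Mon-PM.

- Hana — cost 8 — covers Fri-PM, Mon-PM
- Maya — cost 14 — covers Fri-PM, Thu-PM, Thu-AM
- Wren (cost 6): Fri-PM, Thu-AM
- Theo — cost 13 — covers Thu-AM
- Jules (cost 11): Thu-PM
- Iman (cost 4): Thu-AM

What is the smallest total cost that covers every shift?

The greedy cost-per-new-shift heuristic would pick Wren, Hana, and Jules for 25, but a cheaper cover exists.
Choose Hana and Maya: together they cover Fri-PM, Thu-PM, Thu-AM, Mon-PM — every shift.
Total cost: 8 + 14 = 22.
No cover costs less than 22.

22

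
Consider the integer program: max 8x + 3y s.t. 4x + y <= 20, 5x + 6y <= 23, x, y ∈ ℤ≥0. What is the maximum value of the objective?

32

The continuous relaxation peaks at (4.6, 0) with value 36.80; rounding to a feasible lattice point costs some objective.
(x,y)=(4,0): 4·4+1·0=16≤20, 5·4+6·0=20≤23, objective 32.
(x,y)=(3,1): 4·3+1·1=13≤20, 5·3+6·1=21≤23, objective 27.
(x,y)=(3,0): 4·3+1·0=12≤20, 5·3+6·0=15≤23, objective 24.
No feasible integer point exceeds 32.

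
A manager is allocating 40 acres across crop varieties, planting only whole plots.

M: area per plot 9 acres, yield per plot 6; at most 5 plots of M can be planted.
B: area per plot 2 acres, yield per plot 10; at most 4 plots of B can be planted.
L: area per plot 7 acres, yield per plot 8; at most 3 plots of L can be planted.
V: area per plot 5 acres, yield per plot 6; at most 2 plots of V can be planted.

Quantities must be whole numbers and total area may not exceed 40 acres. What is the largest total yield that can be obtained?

76

4×B, 3×L, and 1×V: area 34 ≤ 40, yield 4·10 + 3·8 + 1·6 = 70.
4×B, 3×L, and 2×V: area 39 ≤ 40, yield 4·10 + 3·8 + 2·6 = 76.
Best is 76.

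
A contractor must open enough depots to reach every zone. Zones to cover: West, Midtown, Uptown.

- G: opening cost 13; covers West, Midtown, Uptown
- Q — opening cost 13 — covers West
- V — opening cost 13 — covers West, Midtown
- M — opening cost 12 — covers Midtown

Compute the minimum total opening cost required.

G alone covers West, Midtown, Uptown — every zone.
Total opening cost: 13.
No cover costs less than 13.

13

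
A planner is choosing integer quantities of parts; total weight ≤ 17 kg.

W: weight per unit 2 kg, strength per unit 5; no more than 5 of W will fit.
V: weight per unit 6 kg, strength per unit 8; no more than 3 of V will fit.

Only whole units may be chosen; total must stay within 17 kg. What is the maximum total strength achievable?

W has the best ratio (5/2); taking only W gives at most 5×5 = 25 (stopped by the supply cap of 5).
Mixing does better — 5×W and 1×V: weight 16 ≤ 17, strength 5·5 + 1·8 = 33.

33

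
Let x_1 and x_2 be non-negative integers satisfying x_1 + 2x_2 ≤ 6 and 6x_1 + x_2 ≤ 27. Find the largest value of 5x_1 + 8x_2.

28

The continuous relaxation peaks at (4.36, 0.818) with value 28.36; rounding to a feasible lattice point costs some objective.
(x_1,x_2)=(4,1) is feasible, giving 28.
(x_1,x_2)=(3,1) is feasible, giving 23.
Maximum is 28 at (x_1,x_2)=(4,1).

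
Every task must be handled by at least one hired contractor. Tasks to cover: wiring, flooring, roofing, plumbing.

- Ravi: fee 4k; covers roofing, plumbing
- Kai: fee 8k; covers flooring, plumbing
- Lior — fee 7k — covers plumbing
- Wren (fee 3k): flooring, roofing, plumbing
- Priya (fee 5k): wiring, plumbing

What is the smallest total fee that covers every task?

8

This is a weighted set-cover instance.
Choose Wren and Priya: together they cover wiring, flooring, roofing, plumbing — every task.
Total fee: 3 + 5 = 8.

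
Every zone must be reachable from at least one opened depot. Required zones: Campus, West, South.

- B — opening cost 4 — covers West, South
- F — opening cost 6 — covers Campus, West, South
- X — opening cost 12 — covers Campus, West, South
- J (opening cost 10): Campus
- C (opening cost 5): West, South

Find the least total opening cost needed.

6

F alone covers Campus, West, South — every zone.
Total opening cost: 6.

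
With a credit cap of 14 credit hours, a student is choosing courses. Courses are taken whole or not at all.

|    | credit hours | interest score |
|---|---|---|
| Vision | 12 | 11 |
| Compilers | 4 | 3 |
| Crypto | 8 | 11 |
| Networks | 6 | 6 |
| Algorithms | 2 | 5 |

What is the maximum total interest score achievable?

Compilers + Crypto + Algorithms: credit hours 4 + 8 + 2 = 14 ≤ 14, interest score 3 + 11 + 5 = 19.
Crypto + Algorithms: credit hours 8 + 2 = 10 ≤ 14, interest score 11 + 5 = 16.
Crypto + Networks: credit hours 8 + 6 = 14 ≤ 14, interest score 11 + 6 = 17.
Best is Compilers, Crypto, and Algorithms with total interest score 19.

19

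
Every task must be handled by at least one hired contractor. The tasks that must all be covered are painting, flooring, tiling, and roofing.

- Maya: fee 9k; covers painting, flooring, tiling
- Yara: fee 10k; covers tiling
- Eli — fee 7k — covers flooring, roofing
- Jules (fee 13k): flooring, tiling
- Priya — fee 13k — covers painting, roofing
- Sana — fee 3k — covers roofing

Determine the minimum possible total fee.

12

This is a weighted set-cover instance.
Choose Maya and Sana: together they cover painting, flooring, tiling, roofing — every task.
Total fee: 9 + 3 = 12.
No cover costs less than 12.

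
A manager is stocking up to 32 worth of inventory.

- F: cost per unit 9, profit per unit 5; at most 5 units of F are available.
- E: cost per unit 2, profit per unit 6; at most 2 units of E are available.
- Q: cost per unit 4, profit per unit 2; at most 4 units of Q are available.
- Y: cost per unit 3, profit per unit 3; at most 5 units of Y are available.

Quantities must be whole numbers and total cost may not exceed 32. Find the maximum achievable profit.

E has the best ratio (6/2); taking only E gives at most 2×6 = 12 (stopped by the supply cap of 2).
Mixing does better — 1×F, 2×E, 1×Q, and 5×Y: cost 32 ≤ 32, profit 1·5 + 2·6 + 1·2 + 5·3 = 34.

34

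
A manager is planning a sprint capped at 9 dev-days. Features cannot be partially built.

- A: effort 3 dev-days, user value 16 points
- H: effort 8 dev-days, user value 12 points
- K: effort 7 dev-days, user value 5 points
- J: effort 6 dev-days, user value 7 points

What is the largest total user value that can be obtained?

Take A and J: effort 3 + 6 = 9 ≤ 9, user value 16 + 7 = 23.
No other feasible combination does better.

23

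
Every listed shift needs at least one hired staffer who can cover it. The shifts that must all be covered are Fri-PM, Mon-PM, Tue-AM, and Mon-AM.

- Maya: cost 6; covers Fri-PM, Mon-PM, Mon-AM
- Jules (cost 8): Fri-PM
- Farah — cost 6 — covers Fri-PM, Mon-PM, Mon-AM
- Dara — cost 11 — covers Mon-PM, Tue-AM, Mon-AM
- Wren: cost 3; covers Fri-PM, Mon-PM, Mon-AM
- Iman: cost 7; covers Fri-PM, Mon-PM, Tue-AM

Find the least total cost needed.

Choose Wren and Iman: together they cover Fri-PM, Mon-PM, Tue-AM, Mon-AM — every shift.
Total cost: 3 + 7 = 10.
No cover costs less than 10.

10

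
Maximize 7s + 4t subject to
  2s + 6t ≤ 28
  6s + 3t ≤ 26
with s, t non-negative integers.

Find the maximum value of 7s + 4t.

30

The continuous relaxation peaks at (2.4, 3.87) with value 32.27; rounding to a feasible lattice point costs some objective.
(s,t)=(2,4): 2·2+6·4=28≤28, 6·2+3·4=24≤26, objective 30.
(s,t)=(3,2): 2·3+6·2=18≤28, 6·3+3·2=24≤26, objective 29.
(s,t)=(2,3): 2·2+6·3=22≤28, 6·2+3·3=21≤26, objective 26.
Maximum is 30 at (s,t)=(2,4).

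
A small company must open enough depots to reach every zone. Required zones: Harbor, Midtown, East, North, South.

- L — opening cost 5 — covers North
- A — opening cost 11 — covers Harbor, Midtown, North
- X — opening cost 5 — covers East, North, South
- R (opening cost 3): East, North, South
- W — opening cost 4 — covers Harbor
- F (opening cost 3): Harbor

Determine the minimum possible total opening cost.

The greedy cost-per-new-zone heuristic would pick R, F, and A for 17, but a cheaper cover exists.
Choose A and R: together they cover Harbor, Midtown, East, North, South — every zone.
Total opening cost: 11 + 3 = 14.
No cover costs less than 14.

14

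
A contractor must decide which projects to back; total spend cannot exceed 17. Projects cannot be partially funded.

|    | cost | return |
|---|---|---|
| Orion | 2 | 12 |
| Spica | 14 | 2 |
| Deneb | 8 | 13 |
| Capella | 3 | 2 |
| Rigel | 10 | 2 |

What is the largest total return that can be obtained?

27

Allowing fractional choices, the relaxed optimum would be about 27.8, but projects are indivisible.
Orion + Deneb: cost 2 + 8 = 10 ≤ 17, return 12 + 13 = 25.
Orion + Deneb + Capella: cost 2 + 8 + 3 = 13 ≤ 17, return 12 + 13 + 2 = 27.
Orion + Capella + Rigel: cost 2 + 3 + 10 = 15 ≤ 17, return 12 + 2 + 2 = 16.
Best is Orion, Deneb, and Capella with total return 27.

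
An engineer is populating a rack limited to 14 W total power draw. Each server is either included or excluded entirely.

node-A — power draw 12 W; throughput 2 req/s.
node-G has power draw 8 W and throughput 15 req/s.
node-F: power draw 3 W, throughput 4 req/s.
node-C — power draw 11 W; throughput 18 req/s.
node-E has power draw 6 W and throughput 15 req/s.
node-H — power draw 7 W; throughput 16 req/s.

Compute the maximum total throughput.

Treat it as a binary knapsack problem.
Allowing fractional choices, the relaxed optimum would be about 32.9, but servers are indivisible.
node-E + node-H: power draw 6 + 7 = 13 ≤ 14, throughput 15 + 16 = 31.
node-F + node-C: power draw 3 + 11 = 14 ≤ 14, throughput 4 + 18 = 22.
node-G + node-E: power draw 8 + 6 = 14 ≤ 14, throughput 15 + 15 = 30.
Best is node-E and node-H with total throughput 31.

31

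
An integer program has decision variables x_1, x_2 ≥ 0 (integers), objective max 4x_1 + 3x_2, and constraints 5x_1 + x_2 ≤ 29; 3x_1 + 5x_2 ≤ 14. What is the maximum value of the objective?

16

The continuous relaxation peaks at (4.67, 0) with value 18.67; rounding to a feasible lattice point costs some objective.
(x_1,x_2)=(4,0): 5·4+1·0=20≤29, 3·4+5·0=12≤14, objective 16.
(x_1,x_2)=(3,1): 5·3+1·1=16≤29, 3·3+5·1=14≤14, objective 15.
(x_1,x_2)=(3,0): 5·3+1·0=15≤29, 3·3+5·0=9≤14, objective 12.
No feasible integer point exceeds 16.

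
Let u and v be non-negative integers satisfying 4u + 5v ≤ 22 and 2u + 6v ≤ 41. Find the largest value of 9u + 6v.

(u,v)=(5,0) is feasible, giving 45.
(u,v)=(4,1) is feasible, giving 42.
No feasible integer point exceeds 45.

45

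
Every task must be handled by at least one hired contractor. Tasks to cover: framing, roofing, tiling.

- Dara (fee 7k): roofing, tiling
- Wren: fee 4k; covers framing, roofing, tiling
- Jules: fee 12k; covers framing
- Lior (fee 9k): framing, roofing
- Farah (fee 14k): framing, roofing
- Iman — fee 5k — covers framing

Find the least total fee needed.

4

Wren alone covers framing, roofing, tiling — every task.
Total fee: 4.
No cover costs less than 4.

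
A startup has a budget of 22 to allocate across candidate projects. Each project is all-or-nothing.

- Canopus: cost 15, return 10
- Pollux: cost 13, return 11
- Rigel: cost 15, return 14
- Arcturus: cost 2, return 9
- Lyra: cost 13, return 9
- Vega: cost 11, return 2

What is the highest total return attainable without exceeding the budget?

23

This is a 0-1 knapsack instance.
Take Rigel and Arcturus: cost 15 + 2 = 17 ≤ 22, return 14 + 9 = 23.
No other feasible combination does better.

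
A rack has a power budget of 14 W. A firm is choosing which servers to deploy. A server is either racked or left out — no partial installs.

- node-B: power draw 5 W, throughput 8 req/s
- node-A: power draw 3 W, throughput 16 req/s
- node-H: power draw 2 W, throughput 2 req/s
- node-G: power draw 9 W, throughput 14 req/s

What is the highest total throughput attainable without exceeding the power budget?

Allowing fractional choices, the relaxed optimum would be about 33.3, but servers are indivisible.
node-A + node-G: power draw 3 + 9 = 12 ≤ 14, throughput 16 + 14 = 30.
node-A + node-H + node-G: power draw 3 + 2 + 9 = 14 ≤ 14, throughput 16 + 2 + 14 = 32.
Best is node-A, node-H, and node-G with total throughput 32.

32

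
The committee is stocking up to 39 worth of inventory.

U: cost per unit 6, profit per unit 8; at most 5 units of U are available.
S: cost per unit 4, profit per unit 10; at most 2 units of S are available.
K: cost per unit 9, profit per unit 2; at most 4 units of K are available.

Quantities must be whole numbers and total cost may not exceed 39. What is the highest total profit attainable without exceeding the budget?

60

This is a bounded integer knapsack.
S has the best ratio (10/4); taking only S gives at most 2×10 = 20 (stopped by the supply cap of 2).
Mixing does better — 5×U and 2×S: cost 38 ≤ 39, profit 5·8 + 2·10 = 60.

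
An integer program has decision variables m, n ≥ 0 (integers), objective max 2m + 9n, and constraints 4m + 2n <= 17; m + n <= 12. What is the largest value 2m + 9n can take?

Relaxing integrality, the LP optimum is 76.50 at (m,n) = (0, 8.5), which is not an integer point.
(m,n)=(0,8): 4·0+2·8=16≤17, 1·0+1·8=8≤12, objective 72.
(m,n)=(0,7): 4·0+2·7=14≤17, 1·0+1·7=7≤12, objective 63.
No feasible integer point exceeds 72.

72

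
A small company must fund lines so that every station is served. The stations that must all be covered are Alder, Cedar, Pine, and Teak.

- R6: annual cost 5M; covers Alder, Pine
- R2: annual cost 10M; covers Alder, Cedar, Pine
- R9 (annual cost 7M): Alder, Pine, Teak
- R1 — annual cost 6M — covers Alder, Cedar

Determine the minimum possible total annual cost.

13

Choose R9 and R1: together they cover Alder, Cedar, Pine, Teak — every station.
Total annual cost: 7 + 6 = 13.
No cover costs less than 13.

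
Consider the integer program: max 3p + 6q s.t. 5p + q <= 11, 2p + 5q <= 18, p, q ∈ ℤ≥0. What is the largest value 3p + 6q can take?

21

The continuous relaxation peaks at (1.61, 2.96) with value 22.57; rounding to a feasible lattice point costs some objective.
(p,q)=(1,3): 5·1+1·3=8≤11, 2·1+5·3=17≤18, objective 21.
(p,q)=(0,3): 5·0+1·3=3≤11, 2·0+5·3=15≤18, objective 18.
(p,q)=(1,2): 5·1+1·2=7≤11, 2·1+5·2=12≤18, objective 15.
(p,q)=(2,1): 5·2+1·1=11≤11, 2·2+5·1=9≤18, objective 12.
Maximum is 21 at (p,q)=(1,3).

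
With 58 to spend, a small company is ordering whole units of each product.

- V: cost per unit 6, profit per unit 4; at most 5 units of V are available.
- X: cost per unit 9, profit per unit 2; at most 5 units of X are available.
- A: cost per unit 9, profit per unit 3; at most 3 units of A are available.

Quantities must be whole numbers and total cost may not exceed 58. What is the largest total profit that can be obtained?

29

V has the best ratio (4/6); taking only V gives at most 5×4 = 20 (stopped by the supply cap of 5).
Mixing does better — 5×V and 3×A: cost 57 ≤ 58, profit 5·4 + 3·3 = 29.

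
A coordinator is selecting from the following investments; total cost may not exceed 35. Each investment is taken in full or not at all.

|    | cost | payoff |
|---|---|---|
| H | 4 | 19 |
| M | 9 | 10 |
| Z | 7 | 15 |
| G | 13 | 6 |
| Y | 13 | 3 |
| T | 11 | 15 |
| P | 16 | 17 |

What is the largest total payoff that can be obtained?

This is an integer program with binary decision variables.
Take H, M, Z, and T: cost 4 + 9 + 7 + 11 = 31 ≤ 35, payoff 19 + 10 + 15 + 15 = 59.
No other feasible combination does better.

59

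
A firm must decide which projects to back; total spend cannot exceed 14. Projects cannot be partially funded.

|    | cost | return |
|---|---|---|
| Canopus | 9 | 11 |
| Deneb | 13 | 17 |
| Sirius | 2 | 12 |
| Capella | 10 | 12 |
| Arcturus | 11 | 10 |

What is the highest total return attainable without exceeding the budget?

24

Allowing fractional choices, the relaxed optimum would be about 27.7, but projects are indivisible.
Canopus + Sirius: cost 9 + 2 = 11 ≤ 14, return 11 + 12 = 23.
Sirius + Capella: cost 2 + 10 = 12 ≤ 14, return 12 + 12 = 24.
Sirius + Arcturus: cost 2 + 11 = 13 ≤ 14, return 12 + 10 = 22.
Best is Sirius and Capella with total return 24.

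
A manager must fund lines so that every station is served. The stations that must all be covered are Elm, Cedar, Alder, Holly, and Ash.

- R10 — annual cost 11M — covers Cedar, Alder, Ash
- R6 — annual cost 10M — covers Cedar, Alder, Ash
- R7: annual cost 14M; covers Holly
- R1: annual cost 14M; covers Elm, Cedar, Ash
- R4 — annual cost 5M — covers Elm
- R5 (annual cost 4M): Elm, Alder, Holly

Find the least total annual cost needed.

14

Choose R6 and R5: together they cover Elm, Cedar, Alder, Holly, Ash — every station.
Total annual cost: 10 + 4 = 14.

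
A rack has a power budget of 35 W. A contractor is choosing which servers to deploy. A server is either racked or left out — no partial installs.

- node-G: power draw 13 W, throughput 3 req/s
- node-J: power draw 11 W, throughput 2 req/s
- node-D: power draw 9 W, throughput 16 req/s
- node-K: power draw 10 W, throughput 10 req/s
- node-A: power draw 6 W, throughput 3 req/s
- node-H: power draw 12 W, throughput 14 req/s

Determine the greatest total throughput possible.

40

This is an integer program with binary decision variables.
node-D + node-K + node-H: power draw 9 + 10 + 12 = 31 ≤ 35, throughput 16 + 10 + 14 = 40.
node-D + node-A + node-H: power draw 9 + 6 + 12 = 27 ≤ 35, throughput 16 + 3 + 14 = 33.
Best is node-D, node-K, and node-H with total throughput 40.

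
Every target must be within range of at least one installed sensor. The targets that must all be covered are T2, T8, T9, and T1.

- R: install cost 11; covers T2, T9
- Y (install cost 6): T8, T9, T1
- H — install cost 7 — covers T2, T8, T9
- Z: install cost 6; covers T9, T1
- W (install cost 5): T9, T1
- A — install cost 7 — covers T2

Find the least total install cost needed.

The greedy cost-per-new-target heuristic would pick Y and H for 13, but a cheaper cover exists.
Choose H and W: together they cover T2, T8, T9, T1 — every target.
Total install cost: 7 + 5 = 12.
No cover costs less than 12.

12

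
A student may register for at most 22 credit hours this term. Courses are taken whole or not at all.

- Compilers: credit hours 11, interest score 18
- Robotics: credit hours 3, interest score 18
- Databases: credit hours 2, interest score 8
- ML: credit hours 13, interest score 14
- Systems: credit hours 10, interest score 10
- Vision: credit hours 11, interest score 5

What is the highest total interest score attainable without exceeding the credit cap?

44

Allowing fractional choices, the relaxed optimum would be about 50.5, but courses are indivisible.
Robotics + Databases + ML: credit hours 3 + 2 + 13 = 18 ≤ 22, interest score 18 + 8 + 14 = 40.
Compilers + Robotics: credit hours 11 + 3 = 14 ≤ 22, interest score 18 + 18 = 36.
Compilers + Robotics + Databases: credit hours 11 + 3 + 2 = 16 ≤ 22, interest score 18 + 18 + 8 = 44.
Best is Compilers, Robotics, and Databases with total interest score 44.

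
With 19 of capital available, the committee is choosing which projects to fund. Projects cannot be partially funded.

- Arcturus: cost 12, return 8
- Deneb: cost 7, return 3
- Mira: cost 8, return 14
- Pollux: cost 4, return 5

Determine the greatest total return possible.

22

Treat it as a binary knapsack problem.
Allowing fractional choices, the relaxed optimum would be about 23.7, but projects are indivisible.
Mira + Pollux: cost 8 + 4 = 12 ≤ 19, return 14 + 5 = 19.
Deneb + Mira + Pollux: cost 7 + 8 + 4 = 19 ≤ 19, return 3 + 14 + 5 = 22.
Best is Deneb, Mira, and Pollux with total return 22.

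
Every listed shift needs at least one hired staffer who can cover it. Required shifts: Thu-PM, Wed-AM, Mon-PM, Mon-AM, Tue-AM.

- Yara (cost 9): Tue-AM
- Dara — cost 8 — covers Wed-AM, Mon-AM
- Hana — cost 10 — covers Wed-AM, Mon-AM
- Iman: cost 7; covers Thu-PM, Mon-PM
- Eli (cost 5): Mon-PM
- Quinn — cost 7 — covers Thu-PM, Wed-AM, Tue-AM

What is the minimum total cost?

This is a weighted set-cover instance.
Choose Dara, Eli, and Quinn: together they cover Thu-PM, Wed-AM, Mon-PM, Mon-AM, Tue-AM — every shift.
Total cost: 8 + 5 + 7 = 20.

20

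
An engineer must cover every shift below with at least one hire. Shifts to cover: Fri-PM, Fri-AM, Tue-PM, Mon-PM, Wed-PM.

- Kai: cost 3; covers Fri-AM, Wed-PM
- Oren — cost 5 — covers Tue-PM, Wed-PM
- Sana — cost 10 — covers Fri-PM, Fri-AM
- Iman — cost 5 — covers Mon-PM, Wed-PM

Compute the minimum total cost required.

Choose Oren, Sana, and Iman: together they cover Fri-PM, Fri-AM, Tue-PM, Mon-PM, Wed-PM — every shift.
Total cost: 5 + 10 + 5 = 20.

20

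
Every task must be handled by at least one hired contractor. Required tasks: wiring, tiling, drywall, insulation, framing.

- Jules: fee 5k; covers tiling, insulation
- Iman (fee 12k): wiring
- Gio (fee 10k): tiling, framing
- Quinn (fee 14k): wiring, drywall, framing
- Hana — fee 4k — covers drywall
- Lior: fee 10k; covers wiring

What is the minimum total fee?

19

This is an integer covering problem.
Choose Jules and Quinn: together they cover wiring, tiling, drywall, insulation, framing — every task.
Total fee: 5 + 14 = 19.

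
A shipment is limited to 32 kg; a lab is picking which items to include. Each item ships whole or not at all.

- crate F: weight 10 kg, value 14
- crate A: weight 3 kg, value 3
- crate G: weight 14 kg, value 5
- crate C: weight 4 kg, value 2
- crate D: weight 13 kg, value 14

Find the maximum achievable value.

33

Treat it as a binary knapsack problem.
Allowing fractional choices, the relaxed optimum would be about 33.7, but items are indivisible.
crate F + crate A + crate C + crate D: weight 10 + 3 + 4 + 13 = 30 ≤ 32, value 14 + 3 + 2 + 14 = 33.
crate F + crate A + crate D: weight 10 + 3 + 13 = 26 ≤ 32, value 14 + 3 + 14 = 31.
crate F + crate C + crate D: weight 10 + 4 + 13 = 27 ≤ 32, value 14 + 2 + 14 = 30.
Best is crate F, crate A, crate C, and crate D with total value 33.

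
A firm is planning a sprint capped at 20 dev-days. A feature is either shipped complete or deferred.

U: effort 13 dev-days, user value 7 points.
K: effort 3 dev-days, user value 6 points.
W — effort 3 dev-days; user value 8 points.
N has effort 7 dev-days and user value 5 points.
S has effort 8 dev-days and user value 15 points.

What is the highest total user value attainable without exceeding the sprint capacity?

29

Take K, W, and S: effort 3 + 3 + 8 = 14 ≤ 20, user value 6 + 8 + 15 = 29.
No other feasible combination does better.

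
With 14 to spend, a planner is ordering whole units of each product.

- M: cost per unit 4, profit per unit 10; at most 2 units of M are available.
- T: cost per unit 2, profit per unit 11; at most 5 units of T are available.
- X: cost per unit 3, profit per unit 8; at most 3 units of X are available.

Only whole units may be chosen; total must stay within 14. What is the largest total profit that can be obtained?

65

This is a bounded integer knapsack.
T has the best ratio (11/2); taking only T gives at most 5×11 = 55 (stopped by the supply cap of 5).
Mixing does better — 1×M and 5×T: cost 14 ≤ 14, profit 1·10 + 5·11 = 65.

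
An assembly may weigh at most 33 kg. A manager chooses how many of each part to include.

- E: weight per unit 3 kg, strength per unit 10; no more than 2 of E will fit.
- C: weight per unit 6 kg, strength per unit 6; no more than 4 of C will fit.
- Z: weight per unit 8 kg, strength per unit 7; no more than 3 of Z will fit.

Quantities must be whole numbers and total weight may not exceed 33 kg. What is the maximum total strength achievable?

45

2×E and 4×C: weight 30 ≤ 33, strength 2·10 + 4·6 = 44.
2×E, 3×C, and 1×Z: weight 32 ≤ 33, strength 2·10 + 3·6 + 1·7 = 45.
Best is 45.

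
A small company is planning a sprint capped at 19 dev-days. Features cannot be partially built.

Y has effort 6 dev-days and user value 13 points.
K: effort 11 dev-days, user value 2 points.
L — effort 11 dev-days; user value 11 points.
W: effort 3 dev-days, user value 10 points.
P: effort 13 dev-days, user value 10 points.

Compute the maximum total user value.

24

Allowing fractional choices, the relaxed optimum would be about 33.0, but features are indivisible.
Y + P: effort 6 + 13 = 19 ≤ 19, user value 13 + 10 = 23.
Y + L: effort 6 + 11 = 17 ≤ 19, user value 13 + 11 = 24.
Y + W: effort 6 + 3 = 9 ≤ 19, user value 13 + 10 = 23.
Best is Y and L with total user value 24.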